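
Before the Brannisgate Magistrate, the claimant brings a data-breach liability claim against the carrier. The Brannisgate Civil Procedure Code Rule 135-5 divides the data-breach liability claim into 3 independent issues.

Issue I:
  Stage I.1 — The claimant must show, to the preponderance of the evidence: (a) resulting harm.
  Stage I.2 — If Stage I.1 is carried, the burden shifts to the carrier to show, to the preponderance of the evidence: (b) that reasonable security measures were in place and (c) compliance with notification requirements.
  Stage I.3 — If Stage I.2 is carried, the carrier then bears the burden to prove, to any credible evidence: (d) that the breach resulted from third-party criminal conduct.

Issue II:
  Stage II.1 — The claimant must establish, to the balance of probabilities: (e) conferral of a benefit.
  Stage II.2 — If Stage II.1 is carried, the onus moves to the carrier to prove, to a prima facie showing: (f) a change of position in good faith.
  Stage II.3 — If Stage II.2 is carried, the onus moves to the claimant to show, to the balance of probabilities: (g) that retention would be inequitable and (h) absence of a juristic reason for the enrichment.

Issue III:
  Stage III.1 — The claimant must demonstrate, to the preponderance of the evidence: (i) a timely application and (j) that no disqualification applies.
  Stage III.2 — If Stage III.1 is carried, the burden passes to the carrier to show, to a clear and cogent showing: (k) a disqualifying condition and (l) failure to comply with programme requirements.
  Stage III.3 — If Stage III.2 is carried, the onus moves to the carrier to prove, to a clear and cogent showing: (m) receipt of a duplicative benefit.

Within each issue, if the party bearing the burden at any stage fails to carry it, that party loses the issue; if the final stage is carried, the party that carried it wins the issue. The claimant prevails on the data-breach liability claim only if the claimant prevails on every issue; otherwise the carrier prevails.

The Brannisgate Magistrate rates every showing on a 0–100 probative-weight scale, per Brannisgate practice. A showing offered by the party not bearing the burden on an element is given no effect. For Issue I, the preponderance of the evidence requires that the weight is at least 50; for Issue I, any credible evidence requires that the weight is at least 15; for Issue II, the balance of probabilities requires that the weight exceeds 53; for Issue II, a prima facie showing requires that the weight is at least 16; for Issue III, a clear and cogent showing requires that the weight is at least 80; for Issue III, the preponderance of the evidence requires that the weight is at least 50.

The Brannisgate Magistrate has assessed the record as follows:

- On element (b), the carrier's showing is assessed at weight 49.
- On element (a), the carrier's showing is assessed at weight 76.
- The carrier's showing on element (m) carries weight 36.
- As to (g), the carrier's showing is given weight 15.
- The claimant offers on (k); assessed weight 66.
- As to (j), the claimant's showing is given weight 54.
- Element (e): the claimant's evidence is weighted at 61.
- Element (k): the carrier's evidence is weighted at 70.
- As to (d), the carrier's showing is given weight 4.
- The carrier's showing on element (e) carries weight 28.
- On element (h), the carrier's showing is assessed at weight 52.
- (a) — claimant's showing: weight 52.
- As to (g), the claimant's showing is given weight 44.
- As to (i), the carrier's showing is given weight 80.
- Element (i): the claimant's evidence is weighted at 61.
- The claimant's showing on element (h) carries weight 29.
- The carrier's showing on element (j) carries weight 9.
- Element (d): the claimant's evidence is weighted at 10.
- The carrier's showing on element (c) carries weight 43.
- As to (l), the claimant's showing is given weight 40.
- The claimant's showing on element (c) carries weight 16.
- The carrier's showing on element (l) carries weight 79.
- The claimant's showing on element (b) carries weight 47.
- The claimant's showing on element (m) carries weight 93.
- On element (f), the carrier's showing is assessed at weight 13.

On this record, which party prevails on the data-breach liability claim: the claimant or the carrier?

— Issue I —
Stage I.1 (claimant, the preponderance of the evidence, weight is at least 50): (a) 52 (carrier's 76 disregarded) ≥ 50 — meets.
  All elements met. The burden passes to the carrier.
Stage I.2 (carrier, the preponderance of the evidence, weight is at least 50): (b) 49 (claimant's 47 disregarded) < 50 — fails; (c) 43 (claimant's 16 disregarded) < 50 — fails.
  The carrier does not carry Stage I.2.
The claimant prevails on this issue.
— Issue II —
Stage II.1 (claimant, the balance of probabilities, weight exceeds 53): (e) 61 (carrier's 28 disregarded) > 53 — meets.
  Stage II.1 is satisfied; the onus moves to the carrier.
Stage II.2 (carrier, a prima facie showing, weight is at least 16): (f) 13 < 16 — fails.
  The carrier does not carry Stage II.2.
The claimant prevails on this issue.
— Issue III —
Stage III.1 (claimant, the preponderance of the evidence, weight is at least 50): (i) 61 (carrier's 80 disregarded) ≥ 50 — meets; (j) 54 (carrier's 9 disregarded) ≥ 50 — meets.
  The claimant carries Stage III.1; the carrier now bears the burden.
Stage III.2 (carrier, a clear and cogent showing, weight is at least 80): (k) 70 (claimant's 66 disregarded) < 80 — fails; (l) 79 (claimant's 40 disregarded) < 80 — fails.
  The carrier does not carry Stage III.2.
The analysis ends at Stage III.2; the claimant prevails on this issue.
Per-issue: Issue I → claimant; Issue II → claimant; Issue III → claimant. The claimant must prevail on every issue; overall, the claimant prevails.

claimant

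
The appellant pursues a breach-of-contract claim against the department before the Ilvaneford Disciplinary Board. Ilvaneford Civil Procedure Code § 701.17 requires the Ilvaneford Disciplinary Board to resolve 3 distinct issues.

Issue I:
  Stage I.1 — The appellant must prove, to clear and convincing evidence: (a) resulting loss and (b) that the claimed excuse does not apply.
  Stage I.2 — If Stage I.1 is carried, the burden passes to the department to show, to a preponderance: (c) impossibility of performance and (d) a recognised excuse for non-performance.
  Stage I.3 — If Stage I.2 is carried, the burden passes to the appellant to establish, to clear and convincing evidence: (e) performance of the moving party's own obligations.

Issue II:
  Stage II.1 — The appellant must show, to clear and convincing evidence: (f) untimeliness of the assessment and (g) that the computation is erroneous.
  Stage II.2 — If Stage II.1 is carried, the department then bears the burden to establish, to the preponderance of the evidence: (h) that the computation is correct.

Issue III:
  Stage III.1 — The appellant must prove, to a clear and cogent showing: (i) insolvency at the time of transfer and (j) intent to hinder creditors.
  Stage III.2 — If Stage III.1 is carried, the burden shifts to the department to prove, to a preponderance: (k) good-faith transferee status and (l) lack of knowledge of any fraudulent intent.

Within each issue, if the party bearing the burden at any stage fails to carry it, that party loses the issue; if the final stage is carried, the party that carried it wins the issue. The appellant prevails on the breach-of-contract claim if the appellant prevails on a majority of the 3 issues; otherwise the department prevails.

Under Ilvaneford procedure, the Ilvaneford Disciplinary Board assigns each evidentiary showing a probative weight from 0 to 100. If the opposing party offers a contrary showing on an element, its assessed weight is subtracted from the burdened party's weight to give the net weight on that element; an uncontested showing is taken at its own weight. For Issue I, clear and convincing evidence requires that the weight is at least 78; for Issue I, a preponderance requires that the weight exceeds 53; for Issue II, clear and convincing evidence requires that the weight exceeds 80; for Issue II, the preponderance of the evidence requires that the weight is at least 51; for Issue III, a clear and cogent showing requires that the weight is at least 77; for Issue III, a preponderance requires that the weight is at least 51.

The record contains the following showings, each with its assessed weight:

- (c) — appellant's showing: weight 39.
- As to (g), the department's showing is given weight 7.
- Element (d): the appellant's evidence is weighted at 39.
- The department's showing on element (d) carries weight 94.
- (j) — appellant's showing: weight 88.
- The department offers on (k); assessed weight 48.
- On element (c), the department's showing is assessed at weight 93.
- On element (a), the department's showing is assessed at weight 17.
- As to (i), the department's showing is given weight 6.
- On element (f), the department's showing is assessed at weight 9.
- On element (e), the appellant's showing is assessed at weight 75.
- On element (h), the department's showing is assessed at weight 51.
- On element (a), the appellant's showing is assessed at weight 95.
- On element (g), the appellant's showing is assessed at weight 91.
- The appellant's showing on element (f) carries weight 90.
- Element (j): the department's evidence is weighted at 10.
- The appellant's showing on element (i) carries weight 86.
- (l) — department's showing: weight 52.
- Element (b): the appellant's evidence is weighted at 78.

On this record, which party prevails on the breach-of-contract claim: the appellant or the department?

department

— Issue I —
Stage I.1 — burden on appellant; standard: clear and convincing evidence (weight is at least 78).
    (a): 95 − 17 = 78 ≥ 78 [met]
    (b): 78 ≥ 78 [met]
  Stage I.1 carried; the burden shifts to the department.
Stage I.2 — burden on department; standard: a preponderance (weight exceeds 53).
    (c): 93 − 39 = 54 > 53 [met]
    (d): 94 − 39 = 55 > 53 [met]
  The department carries Stage I.2; the appellant now bears the burden.
Stage I.3 — burden on appellant; standard: clear and convincing evidence (weight is at least 78).
    (e): 75 < 78 [not met]
  The appellant does not carry Stage I.3.
The analysis ends at Stage I.3; the department prevails on this issue.
— Issue II —
At Stage II.1 the appellant must meet clear and convincing evidence (weight exceeds 80): on (f) the weight is 90 less the opposing 9 gives net 81, > 80, so (f) meets the standard; on (g) the weight is 91 less the opposing 7 gives net 84, which does exceed 80, so (g) meets the standard.
  All elements met. The burden passes to the department.
At Stage II.2 the department must meet the preponderance of the evidence (weight is at least 51): on (h) the weight is 51, ≥ 51, so (h) meets the standard.
  The department carries the last stage.
All stages carried — the department prevails on this issue.
— Issue III —
Stage III.1 (appellant, a clear and cogent showing, weight is at least 77): (i) net 86−6=80 ≥ 77 — meets; (j) net 88−10=78 ≥ 77 — meets.
  Stage III.1 carried; the burden shifts to the department.
Stage III.2 (department, a preponderance, weight is at least 51): (k) 48 < 51 — fails; (l) 52 ≥ 51 — meets.
  The department does not carry Stage III.2.
The appellant prevails on this issue.
Per-issue: Issue I → department; Issue II → department; Issue III → appellant. The appellant must prevail on a majority of issues; overall, the department prevails.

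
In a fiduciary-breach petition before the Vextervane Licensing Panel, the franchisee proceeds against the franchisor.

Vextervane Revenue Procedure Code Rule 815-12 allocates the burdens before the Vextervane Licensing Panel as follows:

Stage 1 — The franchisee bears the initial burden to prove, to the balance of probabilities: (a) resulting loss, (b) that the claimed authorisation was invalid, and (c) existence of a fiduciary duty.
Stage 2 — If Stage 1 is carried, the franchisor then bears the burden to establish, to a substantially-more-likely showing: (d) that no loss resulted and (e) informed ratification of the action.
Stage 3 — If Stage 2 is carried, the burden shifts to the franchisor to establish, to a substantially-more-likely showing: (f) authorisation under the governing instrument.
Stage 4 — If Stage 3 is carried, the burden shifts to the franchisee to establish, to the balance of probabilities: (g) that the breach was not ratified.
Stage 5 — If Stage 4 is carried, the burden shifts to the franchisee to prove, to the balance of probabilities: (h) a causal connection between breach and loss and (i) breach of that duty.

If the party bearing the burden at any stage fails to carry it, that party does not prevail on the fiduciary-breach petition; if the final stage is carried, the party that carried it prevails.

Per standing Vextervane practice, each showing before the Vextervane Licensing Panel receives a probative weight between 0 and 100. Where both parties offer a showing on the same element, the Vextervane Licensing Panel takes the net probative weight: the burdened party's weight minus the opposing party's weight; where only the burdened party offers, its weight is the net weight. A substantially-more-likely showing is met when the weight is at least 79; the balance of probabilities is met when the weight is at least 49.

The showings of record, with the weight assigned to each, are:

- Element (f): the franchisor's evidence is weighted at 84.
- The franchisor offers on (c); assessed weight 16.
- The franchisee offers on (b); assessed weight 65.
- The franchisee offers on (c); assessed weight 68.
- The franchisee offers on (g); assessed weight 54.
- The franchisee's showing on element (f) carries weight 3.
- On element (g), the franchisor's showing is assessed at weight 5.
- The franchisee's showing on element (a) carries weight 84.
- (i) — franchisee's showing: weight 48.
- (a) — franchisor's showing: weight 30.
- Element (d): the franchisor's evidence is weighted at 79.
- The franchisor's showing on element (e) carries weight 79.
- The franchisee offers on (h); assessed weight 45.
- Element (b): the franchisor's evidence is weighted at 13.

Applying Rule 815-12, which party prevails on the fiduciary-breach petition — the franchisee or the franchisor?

franchisor

At Stage 1 the franchisee must meet the balance of probabilities (weight is at least 49): on (a) the weight is 84 less the opposing 30 gives net 54, which does reach 49, so (a) meets the standard; on (b) the weight is 65 less the opposing 13 gives net 52, ≥ 49, so (b) meets the standard; on (c) the weight is 68 less the opposing 16 gives net 52, which does reach 49, so (c) meets the standard.
  Stage 1 is satisfied; the onus moves to the franchisor.
At Stage 2 the franchisor must meet a substantially-more-likely showing (weight is at least 79): on (d) the weight is 79, which does reach 79, so (d) meets the standard; on (e) the weight is 79, which does reach 79, so (e) meets the standard.
  Stage 2 carried; the burden remains with the franchisor.
At Stage 3 the franchisor must meet a substantially-more-likely showing (weight is at least 79): on (f) the weight is 84 less the opposing 3 gives net 81, ≥ 79, so (f) meets the standard.
  The franchisor carries Stage 3; the franchisee now bears the burden.
At Stage 4 the franchisee must meet the balance of probabilities (weight is at least 49): on (g) the weight is 54 less the opposing 5 gives net 49, ≥ 49, so (g) meets the standard.
  All elements met. The franchisee retains the burden for Stage 5.
At Stage 5 the franchisee must meet the balance of probabilities (weight is at least 49): on (h) the weight is 45, which does not reach 49, so (h) does not meet the standard; on (i) the weight is 48, which does not reach 49, so (i) does not meet the standard.
  The franchisee does not carry Stage 5.
The analysis ends at Stage 5; the franchisor prevails.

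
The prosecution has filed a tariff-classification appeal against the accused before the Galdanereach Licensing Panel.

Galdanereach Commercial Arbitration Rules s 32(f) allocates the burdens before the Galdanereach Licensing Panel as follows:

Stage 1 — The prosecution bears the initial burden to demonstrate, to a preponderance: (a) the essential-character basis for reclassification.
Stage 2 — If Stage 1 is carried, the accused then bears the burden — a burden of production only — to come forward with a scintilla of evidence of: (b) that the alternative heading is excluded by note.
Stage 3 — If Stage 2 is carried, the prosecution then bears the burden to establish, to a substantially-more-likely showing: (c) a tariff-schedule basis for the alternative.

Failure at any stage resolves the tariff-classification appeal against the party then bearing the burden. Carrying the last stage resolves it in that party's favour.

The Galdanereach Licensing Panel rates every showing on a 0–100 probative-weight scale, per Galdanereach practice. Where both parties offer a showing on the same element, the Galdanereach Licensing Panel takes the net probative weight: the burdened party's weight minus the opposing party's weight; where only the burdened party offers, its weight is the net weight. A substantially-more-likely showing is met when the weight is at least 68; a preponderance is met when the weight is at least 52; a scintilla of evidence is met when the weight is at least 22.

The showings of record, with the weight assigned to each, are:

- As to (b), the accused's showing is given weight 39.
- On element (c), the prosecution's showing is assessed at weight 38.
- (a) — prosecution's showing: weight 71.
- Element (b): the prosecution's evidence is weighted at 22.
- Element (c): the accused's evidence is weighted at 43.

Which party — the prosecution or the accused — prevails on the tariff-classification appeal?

prosecution

Stage 1 — burden on prosecution; standard: a preponderance (weight is at least 52).
    (a): 71 ≥ 52 [met]
  The prosecution carries Stage 1; the accused now bears the burden.
Stage 2 — burden on accused; standard: a scintilla of evidence (weight is at least 22).
    (b): 39 − 22 = 17 < 22 [not met]
  Not every element is met, so the accused fails to carry Stage 2.
The analysis ends at Stage 2; the prosecution prevails.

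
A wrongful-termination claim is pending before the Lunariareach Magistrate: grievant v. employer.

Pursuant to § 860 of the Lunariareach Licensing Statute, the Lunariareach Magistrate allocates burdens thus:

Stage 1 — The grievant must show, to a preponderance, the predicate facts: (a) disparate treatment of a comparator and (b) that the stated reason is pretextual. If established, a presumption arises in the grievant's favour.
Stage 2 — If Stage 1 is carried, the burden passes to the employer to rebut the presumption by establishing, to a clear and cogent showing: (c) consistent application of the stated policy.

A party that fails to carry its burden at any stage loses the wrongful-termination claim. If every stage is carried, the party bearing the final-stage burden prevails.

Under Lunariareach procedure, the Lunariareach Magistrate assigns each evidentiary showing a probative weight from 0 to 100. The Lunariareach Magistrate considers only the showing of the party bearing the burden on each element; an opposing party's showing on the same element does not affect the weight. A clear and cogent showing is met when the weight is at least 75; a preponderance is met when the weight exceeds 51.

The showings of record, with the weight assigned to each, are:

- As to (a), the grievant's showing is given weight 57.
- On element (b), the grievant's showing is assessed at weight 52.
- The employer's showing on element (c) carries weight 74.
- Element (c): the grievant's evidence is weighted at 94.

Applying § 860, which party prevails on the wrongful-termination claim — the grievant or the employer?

Stage 1 (grievant, a preponderance, weight exceeds 51): (a) 57 > 51 — meets; (b) 52 > 51 — meets.
  All elements met. The burden passes to the employer.
Stage 2 (employer, a clear and cogent showing, weight is at least 75): (c) 74 (grievant's 94 disregarded) < 75 — fails.
  Stage 2 not carried; the employer fails its burden.
The analysis ends at Stage 2; the grievant prevails.

grievant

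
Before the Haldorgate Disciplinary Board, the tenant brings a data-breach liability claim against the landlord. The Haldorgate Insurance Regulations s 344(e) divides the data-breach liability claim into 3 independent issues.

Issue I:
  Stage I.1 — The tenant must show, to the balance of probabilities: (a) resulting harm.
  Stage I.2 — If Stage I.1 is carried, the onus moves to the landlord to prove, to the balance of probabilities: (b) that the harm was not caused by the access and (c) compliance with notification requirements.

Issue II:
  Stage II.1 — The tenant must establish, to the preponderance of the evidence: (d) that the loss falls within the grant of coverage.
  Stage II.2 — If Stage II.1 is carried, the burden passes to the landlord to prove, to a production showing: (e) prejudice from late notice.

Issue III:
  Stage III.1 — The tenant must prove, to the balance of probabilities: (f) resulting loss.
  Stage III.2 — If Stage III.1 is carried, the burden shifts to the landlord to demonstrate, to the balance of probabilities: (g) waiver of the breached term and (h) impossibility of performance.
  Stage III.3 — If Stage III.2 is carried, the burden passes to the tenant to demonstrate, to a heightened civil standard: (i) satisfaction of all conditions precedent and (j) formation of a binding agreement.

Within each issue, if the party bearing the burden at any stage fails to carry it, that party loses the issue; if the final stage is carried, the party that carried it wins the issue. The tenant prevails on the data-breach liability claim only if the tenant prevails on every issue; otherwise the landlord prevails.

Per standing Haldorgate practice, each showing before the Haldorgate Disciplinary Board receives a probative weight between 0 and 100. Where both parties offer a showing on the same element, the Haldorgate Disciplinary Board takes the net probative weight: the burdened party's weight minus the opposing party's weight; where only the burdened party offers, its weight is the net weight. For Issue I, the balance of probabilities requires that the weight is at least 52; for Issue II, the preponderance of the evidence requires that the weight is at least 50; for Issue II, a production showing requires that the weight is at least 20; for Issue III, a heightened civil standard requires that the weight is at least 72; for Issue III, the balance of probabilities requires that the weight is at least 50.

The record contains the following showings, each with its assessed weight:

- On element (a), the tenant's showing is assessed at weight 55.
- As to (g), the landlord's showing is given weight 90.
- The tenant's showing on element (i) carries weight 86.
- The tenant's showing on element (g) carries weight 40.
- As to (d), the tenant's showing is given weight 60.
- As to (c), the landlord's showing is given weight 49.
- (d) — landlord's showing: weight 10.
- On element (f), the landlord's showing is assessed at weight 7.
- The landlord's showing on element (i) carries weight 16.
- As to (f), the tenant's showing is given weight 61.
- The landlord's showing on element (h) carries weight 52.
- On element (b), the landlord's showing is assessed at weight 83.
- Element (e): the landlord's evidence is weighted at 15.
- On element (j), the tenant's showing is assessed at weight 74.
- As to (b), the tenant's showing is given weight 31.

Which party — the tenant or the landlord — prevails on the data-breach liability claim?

landlord

— Issue I —
Stage I.1 (tenant, the balance of probabilities, weight is at least 52): (a) 55 ≥ 52 — meets.
  Stage I.1 carried; the burden shifts to the landlord.
Stage I.2 (landlord, the balance of probabilities, weight is at least 52): (b) net 83−31=52 ≥ 52 — meets; (c) 49 < 52 — fails.
  Not every element is met, so the landlord fails to carry Stage I.2.
So the tenant prevails on this issue.
— Issue II —
At Stage II.1 the tenant must meet the preponderance of the evidence (weight is at least 50): on (d) the weight is 60 less the opposing 10 gives net 50, which does reach 50, so (d) meets the standard.
  Stage II.1 carried; the burden shifts to the landlord.
At Stage II.2 the landlord must meet a production showing (weight is at least 20): on (e) the weight is 15, which does not reach 20, so (e) does not meet the standard.
  The landlord does not carry Stage II.2.
The analysis ends at Stage II.2; the tenant prevails on this issue.
— Issue III —
Stage III.1 (tenant, the balance of probabilities, weight is at least 50): (f) net 61−7=54 ≥ 50 — meets.
  The tenant carries Stage III.1; the landlord now bears the burden.
Stage III.2 (landlord, the balance of probabilities, weight is at least 50): (g) net 90−40=50 ≥ 50 — meets; (h) 52 ≥ 50 — meets.
  All elements met. The burden passes to the tenant.
Stage III.3 (tenant, a heightened civil standard, weight is at least 72): (i) net 86−16=70 < 72 — fails; (j) 74 ≥ 72 — meets.
  Not every element is met, so the tenant fails to carry Stage III.3.
The landlord prevails on this issue.
Per-issue: Issue I → tenant; Issue II → tenant; Issue III → landlord. The tenant must prevail on every issue; overall, the landlord prevails.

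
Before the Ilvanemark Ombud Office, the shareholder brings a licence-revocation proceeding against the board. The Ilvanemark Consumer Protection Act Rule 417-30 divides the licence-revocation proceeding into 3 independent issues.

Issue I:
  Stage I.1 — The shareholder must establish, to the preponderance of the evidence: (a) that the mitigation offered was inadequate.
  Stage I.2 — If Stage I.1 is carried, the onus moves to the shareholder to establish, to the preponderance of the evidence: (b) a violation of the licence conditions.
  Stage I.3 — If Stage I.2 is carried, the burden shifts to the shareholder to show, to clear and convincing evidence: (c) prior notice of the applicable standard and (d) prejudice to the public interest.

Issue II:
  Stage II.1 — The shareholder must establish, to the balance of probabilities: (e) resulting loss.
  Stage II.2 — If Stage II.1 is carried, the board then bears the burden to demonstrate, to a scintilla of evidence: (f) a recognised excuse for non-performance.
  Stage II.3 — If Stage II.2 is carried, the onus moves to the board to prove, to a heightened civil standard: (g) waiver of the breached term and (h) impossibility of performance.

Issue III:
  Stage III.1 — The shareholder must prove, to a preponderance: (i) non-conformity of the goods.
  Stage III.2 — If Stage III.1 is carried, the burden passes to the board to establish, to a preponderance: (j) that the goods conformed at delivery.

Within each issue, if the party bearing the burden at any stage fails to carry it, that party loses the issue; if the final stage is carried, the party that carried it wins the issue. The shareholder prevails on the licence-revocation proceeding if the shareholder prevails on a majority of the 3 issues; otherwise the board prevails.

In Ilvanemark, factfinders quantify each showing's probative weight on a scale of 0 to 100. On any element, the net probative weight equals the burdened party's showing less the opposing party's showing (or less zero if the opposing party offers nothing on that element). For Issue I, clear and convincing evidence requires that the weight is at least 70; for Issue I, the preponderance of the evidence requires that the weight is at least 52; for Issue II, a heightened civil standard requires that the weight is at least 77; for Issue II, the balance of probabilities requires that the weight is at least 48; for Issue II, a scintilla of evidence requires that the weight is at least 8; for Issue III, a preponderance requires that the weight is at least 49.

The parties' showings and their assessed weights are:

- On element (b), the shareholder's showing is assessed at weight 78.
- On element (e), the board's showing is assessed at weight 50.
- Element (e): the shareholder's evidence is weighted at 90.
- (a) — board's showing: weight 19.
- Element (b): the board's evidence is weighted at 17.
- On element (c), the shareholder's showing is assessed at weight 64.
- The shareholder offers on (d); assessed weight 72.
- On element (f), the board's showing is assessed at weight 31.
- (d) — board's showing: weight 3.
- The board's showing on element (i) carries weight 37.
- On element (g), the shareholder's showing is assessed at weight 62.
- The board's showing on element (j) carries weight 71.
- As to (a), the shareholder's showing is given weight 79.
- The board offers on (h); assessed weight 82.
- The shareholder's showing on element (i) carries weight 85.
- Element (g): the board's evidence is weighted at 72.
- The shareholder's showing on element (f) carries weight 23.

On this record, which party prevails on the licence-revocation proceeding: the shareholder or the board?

— Issue I —
Stage I.1 — burden on shareholder; standard: the preponderance of the evidence (weight is at least 52).
    (a): 79 − 19 = 60 ≥ 52 [met]
  Stage I.1 carried; the burden remains with the shareholder.
Stage I.2 — burden on shareholder; standard: the preponderance of the evidence (weight is at least 52).
    (b): 78 − 17 = 61 ≥ 52 [met]
  Stage I.2 carried; the burden remains with the shareholder.
Stage I.3 — burden on shareholder; standard: clear and convincing evidence (weight is at least 70).
    (c): 64 < 70 [not met]
    (d): 72 − 3 = 69 < 70 [not met]
  The shareholder does not carry Stage I.3.
So the board prevails on this issue.
— Issue II —
At Stage II.1 the shareholder must meet the balance of probabilities (weight is at least 48): on (e) the weight is 90 less the opposing 50 gives net 40, which does not reach 48, so (e) does not meet the standard.
  Not every element is met, so the shareholder fails to carry Stage II.1.
The analysis ends at Stage II.1; the board prevails on this issue.
— Issue III —
Stage III.1 (shareholder, a preponderance, weight is at least 49): (i) net 85−37=48 < 49 — fails.
  Stage III.1 not carried; the shareholder fails its burden.
So the board prevails on this issue.
Per-issue: Issue I → board; Issue II → board; Issue III → board. The shareholder must prevail on a majority of issues; overall, the board prevails.

board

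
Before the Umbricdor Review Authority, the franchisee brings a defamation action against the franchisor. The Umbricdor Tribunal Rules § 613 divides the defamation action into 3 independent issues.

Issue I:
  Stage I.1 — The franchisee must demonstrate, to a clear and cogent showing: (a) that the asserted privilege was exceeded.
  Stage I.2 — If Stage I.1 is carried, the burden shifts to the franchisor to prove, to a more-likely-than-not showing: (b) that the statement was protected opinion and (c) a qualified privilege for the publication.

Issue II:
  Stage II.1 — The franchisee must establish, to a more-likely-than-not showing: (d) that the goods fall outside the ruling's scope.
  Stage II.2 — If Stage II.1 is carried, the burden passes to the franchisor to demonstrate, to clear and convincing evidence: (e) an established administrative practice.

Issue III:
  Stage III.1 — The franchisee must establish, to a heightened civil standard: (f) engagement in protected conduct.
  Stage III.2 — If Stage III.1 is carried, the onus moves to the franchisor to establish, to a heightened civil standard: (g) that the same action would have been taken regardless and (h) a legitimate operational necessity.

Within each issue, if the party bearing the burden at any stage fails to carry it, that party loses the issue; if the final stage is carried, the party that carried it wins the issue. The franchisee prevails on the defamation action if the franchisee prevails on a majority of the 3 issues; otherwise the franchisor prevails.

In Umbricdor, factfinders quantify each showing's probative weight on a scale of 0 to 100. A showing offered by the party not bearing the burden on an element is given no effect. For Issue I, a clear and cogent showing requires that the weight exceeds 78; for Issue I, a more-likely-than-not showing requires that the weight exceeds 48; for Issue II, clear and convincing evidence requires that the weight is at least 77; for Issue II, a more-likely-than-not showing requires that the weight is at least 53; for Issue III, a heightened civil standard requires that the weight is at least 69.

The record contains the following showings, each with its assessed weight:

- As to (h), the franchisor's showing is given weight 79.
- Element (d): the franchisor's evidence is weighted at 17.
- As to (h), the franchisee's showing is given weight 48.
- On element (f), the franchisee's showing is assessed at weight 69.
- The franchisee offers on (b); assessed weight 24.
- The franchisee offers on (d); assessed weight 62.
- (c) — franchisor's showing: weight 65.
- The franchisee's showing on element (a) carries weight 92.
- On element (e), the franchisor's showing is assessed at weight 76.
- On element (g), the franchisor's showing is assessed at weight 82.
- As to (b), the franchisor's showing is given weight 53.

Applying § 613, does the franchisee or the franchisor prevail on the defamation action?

— Issue I —
At Stage I.1 the franchisee must meet a clear and cogent showing (weight exceeds 78): on (a) the weight is 92, > 78, so (a) meets the standard.
  All elements met. The burden passes to the franchisor.
At Stage I.2 the franchisor must meet a more-likely-than-not showing (weight exceeds 48): on (b) the weight is 53 (the franchisee's 24 is given no effect), which does exceed 48, so (b) meets the standard; on (c) the weight is 65, > 48, so (c) meets the standard.
  All elements met at the final stage.
All stages carried — the franchisor prevails on this issue.
— Issue II —
Stage II.1 (franchisee, a more-likely-than-not showing, weight is at least 53): (d) 62 (franchisor's 17 disregarded) ≥ 53 — meets.
  Stage II.1 is satisfied; the onus moves to the franchisor.
Stage II.2 (franchisor, clear and convincing evidence, weight is at least 77): (e) 76 < 77 — fails.
  Not every element is met, so the franchisor fails to carry Stage II.2.
So the franchisee prevails on this issue.
— Issue III —
Stage III.1 (franchisee, a heightened civil standard, weight is at least 69): (f) 69 ≥ 69 — meets.
  All elements met. The burden passes to the franchisor.
Stage III.2 (franchisor, a heightened civil standard, weight is at least 69): (g) 82 ≥ 69 — meets; (h) 79 (franchisee's 48 disregarded) ≥ 69 — meets.
  The franchisor carries the last stage.
With every stage satisfied, the franchisor prevails on this issue.
Per-issue: Issue I → franchisor; Issue II → franchisee; Issue III → franchisor. The franchisee must prevail on a majority of issues; overall, the franchisor prevails.

franchisor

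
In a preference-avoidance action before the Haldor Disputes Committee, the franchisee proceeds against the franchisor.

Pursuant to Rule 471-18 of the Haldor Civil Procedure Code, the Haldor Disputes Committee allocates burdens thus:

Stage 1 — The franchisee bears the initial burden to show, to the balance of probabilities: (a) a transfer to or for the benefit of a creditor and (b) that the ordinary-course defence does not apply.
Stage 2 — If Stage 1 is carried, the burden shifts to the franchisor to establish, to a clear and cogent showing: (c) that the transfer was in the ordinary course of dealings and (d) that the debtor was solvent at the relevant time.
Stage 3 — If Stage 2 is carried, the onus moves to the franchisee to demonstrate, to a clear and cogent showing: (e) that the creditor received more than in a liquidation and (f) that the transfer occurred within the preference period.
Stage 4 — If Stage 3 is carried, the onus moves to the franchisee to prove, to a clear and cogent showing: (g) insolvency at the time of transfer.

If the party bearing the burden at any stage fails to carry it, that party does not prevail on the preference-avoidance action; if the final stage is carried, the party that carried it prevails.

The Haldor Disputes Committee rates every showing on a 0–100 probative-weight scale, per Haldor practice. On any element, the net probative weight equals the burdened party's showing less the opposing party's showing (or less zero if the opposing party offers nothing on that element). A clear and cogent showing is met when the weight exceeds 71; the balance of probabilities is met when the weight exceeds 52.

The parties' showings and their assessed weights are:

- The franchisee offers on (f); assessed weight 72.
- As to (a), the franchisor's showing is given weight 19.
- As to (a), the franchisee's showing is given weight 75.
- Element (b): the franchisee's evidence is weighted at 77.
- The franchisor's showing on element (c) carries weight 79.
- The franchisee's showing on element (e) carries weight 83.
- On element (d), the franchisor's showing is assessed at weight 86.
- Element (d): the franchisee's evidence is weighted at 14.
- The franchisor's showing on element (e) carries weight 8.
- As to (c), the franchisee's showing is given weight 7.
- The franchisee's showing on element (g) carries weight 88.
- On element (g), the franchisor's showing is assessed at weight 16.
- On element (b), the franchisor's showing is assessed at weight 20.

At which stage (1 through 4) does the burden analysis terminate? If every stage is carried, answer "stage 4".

stage 4

At Stage 1 the franchisee must meet the balance of probabilities (weight exceeds 52): on (a) the weight is 75 less the opposing 19 gives net 56, which does exceed 52, so (a) meets the standard; on (b) the weight is 77 less the opposing 20 gives net 57, which does exceed 52, so (b) meets the standard.
  Stage 1 is satisfied; the onus moves to the franchisor.
At Stage 2 the franchisor must meet a clear and cogent showing (weight exceeds 71): on (c) the weight is 79 less the opposing 7 gives net 72, > 71, so (c) meets the standard; on (d) the weight is 86 less the opposing 14 gives net 72, which does exceed 71, so (d) meets the standard.
  Stage 2 is satisfied; the onus moves to the franchisee.
At Stage 3 the franchisee must meet a clear and cogent showing (weight exceeds 71): on (e) the weight is 83 less the opposing 8 gives net 75, > 71, so (e) meets the standard; on (f) the weight is 72, > 71, so (f) meets the standard.
  All elements met. The franchisee retains the burden for Stage 4.
At Stage 4 the franchisee must meet a clear and cogent showing (weight exceeds 71): on (g) the weight is 88 less the opposing 16 gives net 72, which does exceed 71, so (g) meets the standard.
  All elements met at the final stage.
With every stage satisfied, the franchisee prevails.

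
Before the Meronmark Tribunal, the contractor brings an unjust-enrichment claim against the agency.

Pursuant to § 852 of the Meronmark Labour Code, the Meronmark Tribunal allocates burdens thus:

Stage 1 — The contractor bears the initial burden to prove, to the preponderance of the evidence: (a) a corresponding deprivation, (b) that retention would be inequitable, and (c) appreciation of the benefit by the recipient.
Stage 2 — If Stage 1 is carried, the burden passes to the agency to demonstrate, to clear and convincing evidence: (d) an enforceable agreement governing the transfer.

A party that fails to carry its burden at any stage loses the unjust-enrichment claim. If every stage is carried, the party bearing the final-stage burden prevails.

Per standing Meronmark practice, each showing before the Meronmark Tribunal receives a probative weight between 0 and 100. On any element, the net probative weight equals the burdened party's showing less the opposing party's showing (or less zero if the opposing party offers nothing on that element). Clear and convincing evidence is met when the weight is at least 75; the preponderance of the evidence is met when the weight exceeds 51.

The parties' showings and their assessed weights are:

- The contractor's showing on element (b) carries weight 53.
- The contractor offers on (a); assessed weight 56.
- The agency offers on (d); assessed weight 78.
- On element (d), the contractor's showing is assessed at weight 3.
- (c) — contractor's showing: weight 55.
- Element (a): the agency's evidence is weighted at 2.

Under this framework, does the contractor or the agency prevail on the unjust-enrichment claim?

At Stage 1 the contractor must meet the preponderance of the evidence (weight exceeds 51): on (a) the weight is 56 less the opposing 2 gives net 54, > 51, so (a) meets the standard; on (b) the weight is 53, > 51, so (b) meets the standard; on (c) the weight is 55, > 51, so (c) meets the standard.
  The contractor carries Stage 1; the agency now bears the burden.
At Stage 2 the agency must meet clear and convincing evidence (weight is at least 75): on (d) the weight is 78 less the opposing 3 gives net 75, ≥ 75, so (d) meets the standard.
  All elements met at the final stage.
Every stage carried; the agency prevails.

agency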